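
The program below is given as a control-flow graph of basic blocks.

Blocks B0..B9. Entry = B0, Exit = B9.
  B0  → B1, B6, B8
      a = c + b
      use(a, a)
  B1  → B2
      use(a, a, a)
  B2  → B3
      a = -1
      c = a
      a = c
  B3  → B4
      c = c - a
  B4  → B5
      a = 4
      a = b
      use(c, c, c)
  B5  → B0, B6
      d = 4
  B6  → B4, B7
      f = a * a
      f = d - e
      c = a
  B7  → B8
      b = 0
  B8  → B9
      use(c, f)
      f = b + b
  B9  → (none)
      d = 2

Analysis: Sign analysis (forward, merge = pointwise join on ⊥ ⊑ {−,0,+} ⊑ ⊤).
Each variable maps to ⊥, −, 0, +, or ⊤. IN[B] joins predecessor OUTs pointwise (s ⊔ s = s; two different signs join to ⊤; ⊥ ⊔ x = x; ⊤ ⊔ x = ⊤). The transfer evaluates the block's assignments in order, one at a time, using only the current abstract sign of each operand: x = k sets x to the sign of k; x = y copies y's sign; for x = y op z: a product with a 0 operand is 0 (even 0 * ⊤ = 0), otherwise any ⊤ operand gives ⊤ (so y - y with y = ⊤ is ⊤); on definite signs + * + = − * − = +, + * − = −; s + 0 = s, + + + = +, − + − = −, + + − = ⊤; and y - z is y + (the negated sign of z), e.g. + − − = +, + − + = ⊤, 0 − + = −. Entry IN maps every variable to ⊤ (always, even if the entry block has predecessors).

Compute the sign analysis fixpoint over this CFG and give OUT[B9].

Answer: {a: ⊤, b: ⊤, c: ⊤, d: +, e: ⊤, f: ⊤}

Working:
Converged values:
  B0:  IN=(all ⊤)  OUT=(all ⊤)
  B1:  IN=(all ⊤)  OUT=(all ⊤)
  B2:  IN=(all ⊤)  OUT={a:-, c:-; rest ⊤}
  B3:  IN={a:-, c:-; rest ⊤}  OUT={a:-; rest ⊤}
  B4:  IN=(all ⊤)  OUT=(all ⊤)
  B5:  IN=(all ⊤)  OUT={d:+; rest ⊤}
  B6:  IN=(all ⊤)  OUT=(all ⊤)
  B7:  IN=(all ⊤)  OUT={b:0; rest ⊤}
  B8:  IN=(all ⊤)  OUT=(all ⊤)
  B9:  IN=(all ⊤)  OUT={d:+; rest ⊤}

Merge at B9: IN[B9] = OUT[B8] = {a: ⊤, b: ⊤, c: ⊤, d: ⊤, e: ⊤, f: ⊤}
Applying B9's transfer function to that IN value gives OUT[B9] (row B9 above).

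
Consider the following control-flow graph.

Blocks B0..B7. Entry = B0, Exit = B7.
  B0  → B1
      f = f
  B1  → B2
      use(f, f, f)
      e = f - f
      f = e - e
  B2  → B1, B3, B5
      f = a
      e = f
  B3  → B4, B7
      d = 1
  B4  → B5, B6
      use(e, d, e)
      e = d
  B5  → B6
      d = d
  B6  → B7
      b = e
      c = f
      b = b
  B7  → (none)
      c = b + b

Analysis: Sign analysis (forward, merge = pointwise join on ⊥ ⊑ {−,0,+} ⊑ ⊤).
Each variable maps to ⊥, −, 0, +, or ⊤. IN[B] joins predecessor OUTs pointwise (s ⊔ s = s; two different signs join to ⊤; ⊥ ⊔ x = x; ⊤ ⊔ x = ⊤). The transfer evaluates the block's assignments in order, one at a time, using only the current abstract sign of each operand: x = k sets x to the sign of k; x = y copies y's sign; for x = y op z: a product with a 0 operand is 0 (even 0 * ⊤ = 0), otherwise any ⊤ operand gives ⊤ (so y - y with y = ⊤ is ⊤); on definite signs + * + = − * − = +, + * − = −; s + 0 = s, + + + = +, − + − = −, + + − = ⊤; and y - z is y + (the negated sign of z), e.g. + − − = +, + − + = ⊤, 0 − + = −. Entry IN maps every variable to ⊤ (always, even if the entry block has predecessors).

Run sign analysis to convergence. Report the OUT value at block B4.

Fixpoint table:
  B0:   IN=(all ⊤)   OUT=(all ⊤)
  B1:   IN=(all ⊤)   OUT=(all ⊤)
  B2:   IN=(all ⊤)   OUT=(all ⊤)
  B3:   IN=(all ⊤)   OUT={d:+; rest ⊤}
  B4:   IN={d:+; rest ⊤}   OUT={d:+, e:+; rest ⊤}
  B5:   IN=(all ⊤)   OUT=(all ⊤)
  B6:   IN=(all ⊤)   OUT=(all ⊤)
  B7:   IN=(all ⊤)   OUT=(all ⊤)

Merge at B4: IN[B4] = OUT[B3] = {a: ⊤, b: ⊤, c: ⊤, d: +, e: ⊤, f: ⊤}
Applying B4's transfer function to that IN value gives OUT[B4] (row B4 above).

Answer: {a: ⊤, b: ⊤, c: ⊤, d: +, e: +, f: ⊤}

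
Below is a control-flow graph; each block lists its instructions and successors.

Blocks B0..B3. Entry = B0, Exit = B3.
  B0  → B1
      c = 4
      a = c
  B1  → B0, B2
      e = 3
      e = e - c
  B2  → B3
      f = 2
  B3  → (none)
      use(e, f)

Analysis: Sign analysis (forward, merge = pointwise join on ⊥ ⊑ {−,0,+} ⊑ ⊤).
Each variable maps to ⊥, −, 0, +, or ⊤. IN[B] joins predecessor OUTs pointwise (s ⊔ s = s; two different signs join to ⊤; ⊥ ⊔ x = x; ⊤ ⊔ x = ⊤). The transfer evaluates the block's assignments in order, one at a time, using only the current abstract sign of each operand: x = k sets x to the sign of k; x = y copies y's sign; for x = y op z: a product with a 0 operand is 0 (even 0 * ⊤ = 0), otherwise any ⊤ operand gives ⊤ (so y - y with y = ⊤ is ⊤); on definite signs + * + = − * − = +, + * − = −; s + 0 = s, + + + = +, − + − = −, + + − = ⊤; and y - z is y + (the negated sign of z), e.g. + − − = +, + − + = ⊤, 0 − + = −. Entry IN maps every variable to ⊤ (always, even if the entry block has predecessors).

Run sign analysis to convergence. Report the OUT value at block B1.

Answer: {a: +, b: ⊤, c: +, d: ⊤, e: ⊤, f: ⊤}

Working:
Fixpoint table:
  B0:  IN=(all ⊤)  OUT={a:+, c:+; rest ⊤}
  B1:  IN={a:+, c:+; rest ⊤}  OUT={a:+, c:+; rest ⊤}
  B2:  IN={a:+, c:+; rest ⊤}  OUT={a:+, c:+, f:+; rest ⊤}
  B3:  IN={a:+, c:+, f:+; rest ⊤}  OUT={a:+, c:+, f:+; rest ⊤}

Merge at B1: IN[B1] = OUT[B0] = {a: +, b: ⊤, c: +, d: ⊤, e: ⊤, f: ⊤}
Applying B1's transfer function to that IN value gives OUT[B1] (row B1 above).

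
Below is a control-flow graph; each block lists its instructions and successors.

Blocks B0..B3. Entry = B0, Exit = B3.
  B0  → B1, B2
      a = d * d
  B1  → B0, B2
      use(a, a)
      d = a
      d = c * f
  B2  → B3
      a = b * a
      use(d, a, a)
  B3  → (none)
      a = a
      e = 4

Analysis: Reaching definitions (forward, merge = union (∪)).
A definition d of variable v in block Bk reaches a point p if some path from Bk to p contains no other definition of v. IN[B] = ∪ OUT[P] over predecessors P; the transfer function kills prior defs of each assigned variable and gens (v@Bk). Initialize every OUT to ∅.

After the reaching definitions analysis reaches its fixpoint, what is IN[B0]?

Fixpoint table:
  B0: | IN={a@B0, d@B1} | OUT={a@B0, d@B1}
  B1: | IN={a@B0, d@B1} | OUT={a@B0, d@B1}
  B2: | IN={a@B0, d@B1} | OUT={a@B2, d@B1}
  B3: | IN={a@B2, d@B1} | OUT={a@B3, d@B1, e@B3}

Merge at B0 (entry node, so the boundary value {} is joined with the incoming edge(s)): IN[B0] = {} ⊔ OUT[B1] = {a@B0, d@B1}

Answer: {a@B0, d@B1}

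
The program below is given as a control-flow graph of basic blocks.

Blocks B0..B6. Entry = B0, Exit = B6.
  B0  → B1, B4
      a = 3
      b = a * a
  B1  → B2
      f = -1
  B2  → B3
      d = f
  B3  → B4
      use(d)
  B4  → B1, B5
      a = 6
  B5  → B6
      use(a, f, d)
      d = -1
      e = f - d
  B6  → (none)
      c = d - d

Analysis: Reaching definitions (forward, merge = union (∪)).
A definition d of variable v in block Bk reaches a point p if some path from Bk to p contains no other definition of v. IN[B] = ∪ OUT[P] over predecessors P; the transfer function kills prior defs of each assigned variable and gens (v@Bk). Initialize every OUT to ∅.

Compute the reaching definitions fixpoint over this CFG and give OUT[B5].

Answer: {a@B4, b@B0, d@B5, e@B5, f@B1}

Working:
Fixpoint table:
  B0:   IN={}   OUT={a@B0, b@B0}
  B1:   IN={a@B0, a@B4, b@B0, d@B2, f@B1}   OUT={a@B0, a@B4, b@B0, d@B2, f@B1}
  B2:   IN={a@B0, a@B4, b@B0, d@B2, f@B1}   OUT={a@B0, a@B4, b@B0, d@B2, f@B1}
  B3:   IN={a@B0, a@B4, b@B0, d@B2, f@B1}   OUT={a@B0, a@B4, b@B0, d@B2, f@B1}
  B4:   IN={a@B0, a@B4, b@B0, d@B2, f@B1}   OUT={a@B4, b@B0, d@B2, f@B1}
  B5:   IN={a@B4, b@B0, d@B2, f@B1}   OUT={a@B4, b@B0, d@B5, e@B5, f@B1}
  B6:   IN={a@B4, b@B0, d@B5, e@B5, f@B1}   OUT={a@B4, b@B0, c@B6, d@B5, e@B5, f@B1}

Merge at B5: IN[B5] = OUT[B4] = {a@B4, b@B0, d@B2, f@B1}
Applying B5's transfer function to that IN value gives OUT[B5] (row B5 above).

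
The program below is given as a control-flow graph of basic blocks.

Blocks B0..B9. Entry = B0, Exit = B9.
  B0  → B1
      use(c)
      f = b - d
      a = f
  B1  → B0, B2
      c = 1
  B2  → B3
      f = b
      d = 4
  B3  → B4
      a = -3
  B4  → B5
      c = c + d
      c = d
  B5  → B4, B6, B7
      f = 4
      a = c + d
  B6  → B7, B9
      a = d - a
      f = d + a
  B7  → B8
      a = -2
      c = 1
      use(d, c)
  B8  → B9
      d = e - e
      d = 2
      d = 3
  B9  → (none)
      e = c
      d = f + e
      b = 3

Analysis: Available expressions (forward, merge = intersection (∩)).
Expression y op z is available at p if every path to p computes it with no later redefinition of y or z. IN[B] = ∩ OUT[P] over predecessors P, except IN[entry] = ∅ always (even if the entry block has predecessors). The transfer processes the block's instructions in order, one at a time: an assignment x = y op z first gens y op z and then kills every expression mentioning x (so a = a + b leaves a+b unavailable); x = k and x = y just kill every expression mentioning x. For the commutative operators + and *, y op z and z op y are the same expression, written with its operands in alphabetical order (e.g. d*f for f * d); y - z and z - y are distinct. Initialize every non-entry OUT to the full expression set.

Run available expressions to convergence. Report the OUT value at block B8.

Per-block solution:
  B0:   IN={}   OUT={b-d}
  B1:   IN={b-d}   OUT={b-d}
  B2:   IN={b-d}   OUT={}
  B3:   IN={}   OUT={}
  B4:   IN={}   OUT={}
  B5:   IN={}   OUT={c+d}
  B6:   IN={c+d}   OUT={a+d, c+d}
  B7:   IN={c+d}   OUT={}
  B8:   IN={}   OUT={e-e}
  B9:   IN={}   OUT={e+f}

Merge at B8: IN[B8] = OUT[B7] = {}
Applying B8's transfer function to that IN value gives OUT[B8] (row B8 above).

Answer: {e-e}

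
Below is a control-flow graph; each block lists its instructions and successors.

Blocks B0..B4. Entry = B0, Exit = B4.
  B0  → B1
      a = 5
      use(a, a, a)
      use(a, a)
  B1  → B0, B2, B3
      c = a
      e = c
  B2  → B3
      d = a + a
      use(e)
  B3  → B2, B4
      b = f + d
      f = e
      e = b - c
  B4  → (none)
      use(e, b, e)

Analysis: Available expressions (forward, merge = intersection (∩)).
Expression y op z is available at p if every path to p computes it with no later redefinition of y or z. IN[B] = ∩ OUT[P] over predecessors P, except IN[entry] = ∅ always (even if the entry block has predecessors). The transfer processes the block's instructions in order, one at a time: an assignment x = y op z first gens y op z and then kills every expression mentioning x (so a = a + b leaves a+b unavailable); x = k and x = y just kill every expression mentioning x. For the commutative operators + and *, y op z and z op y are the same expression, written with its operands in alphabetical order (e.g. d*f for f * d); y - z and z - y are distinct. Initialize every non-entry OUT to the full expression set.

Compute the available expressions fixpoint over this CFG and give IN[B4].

Answer: {b-c}

Derivation:
Per-block solution:
  B0:   IN={}   OUT={}
  B1:   IN={}   OUT={}
  B2:   IN={}   OUT={a+a}
  B3:   IN={}   OUT={b-c}
  B4:   IN={b-c}   OUT={b-c}

Merge at B4: IN[B4] = OUT[B3] = {b-c}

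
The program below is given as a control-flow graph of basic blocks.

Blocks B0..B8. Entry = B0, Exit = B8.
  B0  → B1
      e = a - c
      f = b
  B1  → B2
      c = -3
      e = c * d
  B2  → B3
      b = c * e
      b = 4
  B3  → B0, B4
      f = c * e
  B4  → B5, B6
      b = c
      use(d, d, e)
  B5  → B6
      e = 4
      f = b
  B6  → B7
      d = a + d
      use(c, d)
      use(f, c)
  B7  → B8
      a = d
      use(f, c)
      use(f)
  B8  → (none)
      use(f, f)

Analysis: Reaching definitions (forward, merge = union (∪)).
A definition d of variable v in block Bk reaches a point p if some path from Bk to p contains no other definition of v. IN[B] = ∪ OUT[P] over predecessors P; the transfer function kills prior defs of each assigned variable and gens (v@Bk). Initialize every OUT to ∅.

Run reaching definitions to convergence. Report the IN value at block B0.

Fixpoint table:
  B0: | IN={b@B2, c@B1, e@B1, f@B3} | OUT={b@B2, c@B1, e@B0, f@B0}
  B1: | IN={b@B2, c@B1, e@B0, f@B0} | OUT={b@B2, c@B1, e@B1, f@B0}
  B2: | IN={b@B2, c@B1, e@B1, f@B0} | OUT={b@B2, c@B1, e@B1, f@B0}
  B3: | IN={b@B2, c@B1, e@B1, f@B0} | OUT={b@B2, c@B1, e@B1, f@B3}
  B4: | IN={b@B2, c@B1, e@B1, f@B3} | OUT={b@B4, c@B1, e@B1, f@B3}
  B5: | IN={b@B4, c@B1, e@B1, f@B3} | OUT={b@B4, c@B1, e@B5, f@B5}
  B6: | IN={b@B4, c@B1, e@B1, e@B5, f@B3, f@B5} | OUT={b@B4, c@B1, d@B6, e@B1, e@B5, f@B3, f@B5}
  B7: | IN={b@B4, c@B1, d@B6, e@B1, e@B5, f@B3, f@B5} | OUT={a@B7, b@B4, c@B1, d@B6, e@B1, e@B5, f@B3, f@B5}
  B8: | IN={a@B7, b@B4, c@B1, d@B6, e@B1, e@B5, f@B3, f@B5} | OUT={a@B7, b@B4, c@B1, d@B6, e@B1, e@B5, f@B3, f@B5}

Merge at B0 (entry node, so the boundary value {} is joined with the incoming edge(s)): IN[B0] = {} ⊔ OUT[B3] = {b@B2, c@B1, e@B1, f@B3}

Answer: {b@B2, c@B1, e@B1, f@B3}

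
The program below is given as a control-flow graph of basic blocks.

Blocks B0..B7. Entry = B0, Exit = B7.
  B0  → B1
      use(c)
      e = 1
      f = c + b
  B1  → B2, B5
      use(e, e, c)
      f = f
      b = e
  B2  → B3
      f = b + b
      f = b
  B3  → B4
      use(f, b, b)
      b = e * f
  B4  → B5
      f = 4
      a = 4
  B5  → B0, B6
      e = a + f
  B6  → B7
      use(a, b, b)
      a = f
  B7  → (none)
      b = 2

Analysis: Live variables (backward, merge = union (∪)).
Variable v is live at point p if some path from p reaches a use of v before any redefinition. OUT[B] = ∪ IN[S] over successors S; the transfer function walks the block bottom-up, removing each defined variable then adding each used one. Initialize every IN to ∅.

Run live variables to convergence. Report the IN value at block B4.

Answer: {b, c}

Working:
Per-block solution:
  B0:   IN={a, b, c}   OUT={a, c, e, f}
  B1:   IN={a, c, e, f}   OUT={a, b, c, e, f}
  B2:   IN={b, c, e}   OUT={b, c, e, f}
  B3:   IN={b, c, e, f}   OUT={b, c}
  B4:   IN={b, c}   OUT={a, b, c, f}
  B5:   IN={a, b, c, f}   OUT={a, b, c, f}
  B6:   IN={a, b, f}   OUT={}
  B7:   IN={}   OUT={}

Merge at B4: OUT[B4] = IN[B5] = {a, b, c, f}
Applying B4's transfer function to that OUT value gives IN[B4] (row B4 above).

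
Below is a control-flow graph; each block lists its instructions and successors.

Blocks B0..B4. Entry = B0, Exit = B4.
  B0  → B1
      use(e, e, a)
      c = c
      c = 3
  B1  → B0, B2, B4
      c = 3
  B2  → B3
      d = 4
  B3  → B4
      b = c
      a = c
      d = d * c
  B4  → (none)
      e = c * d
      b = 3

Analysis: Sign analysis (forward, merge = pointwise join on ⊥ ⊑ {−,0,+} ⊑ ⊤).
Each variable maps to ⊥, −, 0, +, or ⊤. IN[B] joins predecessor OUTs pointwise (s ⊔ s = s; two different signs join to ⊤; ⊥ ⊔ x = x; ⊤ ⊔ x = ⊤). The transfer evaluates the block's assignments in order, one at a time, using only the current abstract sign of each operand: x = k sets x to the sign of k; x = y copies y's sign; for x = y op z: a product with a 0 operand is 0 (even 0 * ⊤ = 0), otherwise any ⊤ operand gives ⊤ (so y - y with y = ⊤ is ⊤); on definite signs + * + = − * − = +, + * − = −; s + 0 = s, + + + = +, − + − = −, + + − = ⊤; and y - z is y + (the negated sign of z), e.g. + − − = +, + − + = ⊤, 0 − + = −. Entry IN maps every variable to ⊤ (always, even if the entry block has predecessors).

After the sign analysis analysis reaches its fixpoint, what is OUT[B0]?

Answer: {a: ⊤, b: ⊤, c: +, d: ⊤, e: ⊤, f: ⊤}

Trace:
Per-block solution:
  B0:   IN=(all ⊤)   OUT={c:+; rest ⊤}
  B1:   IN={c:+; rest ⊤}   OUT={c:+; rest ⊤}
  B2:   IN={c:+; rest ⊤}   OUT={c:+, d:+; rest ⊤}
  B3:   IN={c:+, d:+; rest ⊤}   OUT={a:+, b:+, c:+, d:+; rest ⊤}
  B4:   IN={c:+; rest ⊤}   OUT={b:+, c:+; rest ⊤}

Merge at B0 (entry node, so the boundary value (all ⊤) is joined with the incoming edge(s)): IN[B0] = (all ⊤) ⊔ OUT[B1] = {a: ⊤, b: ⊤, c: ⊤, d: ⊤, e: ⊤, f: ⊤}
Applying B0's transfer function to that IN value gives OUT[B0] (row B0 above).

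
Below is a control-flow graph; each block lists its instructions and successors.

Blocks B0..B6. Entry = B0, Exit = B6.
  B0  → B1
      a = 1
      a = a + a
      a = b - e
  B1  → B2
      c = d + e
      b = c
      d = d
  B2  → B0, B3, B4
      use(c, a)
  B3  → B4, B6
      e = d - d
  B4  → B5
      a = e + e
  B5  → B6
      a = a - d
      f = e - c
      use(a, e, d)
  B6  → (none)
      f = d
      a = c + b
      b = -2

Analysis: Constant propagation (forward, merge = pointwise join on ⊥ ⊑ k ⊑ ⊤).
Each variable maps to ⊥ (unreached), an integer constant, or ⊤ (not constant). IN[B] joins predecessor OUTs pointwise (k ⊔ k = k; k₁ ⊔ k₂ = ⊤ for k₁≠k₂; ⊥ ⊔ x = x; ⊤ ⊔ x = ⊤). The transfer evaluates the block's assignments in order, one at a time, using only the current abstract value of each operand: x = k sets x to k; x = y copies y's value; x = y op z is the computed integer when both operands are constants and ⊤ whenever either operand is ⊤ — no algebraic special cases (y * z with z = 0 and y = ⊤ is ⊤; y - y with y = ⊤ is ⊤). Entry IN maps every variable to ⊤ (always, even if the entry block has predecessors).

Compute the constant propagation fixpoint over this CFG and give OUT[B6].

Per-block solution:
  B0:   IN=(all ⊤)   OUT=(all ⊤)
  B1:   IN=(all ⊤)   OUT=(all ⊤)
  B2:   IN=(all ⊤)   OUT=(all ⊤)
  B3:   IN=(all ⊤)   OUT=(all ⊤)
  B4:   IN=(all ⊤)   OUT=(all ⊤)
  B5:   IN=(all ⊤)   OUT=(all ⊤)
  B6:   IN=(all ⊤)   OUT={b:-2; rest ⊤}

Merge at B6: IN[B6] = OUT[B3] ⊔ OUT[B5] = {a: ⊤, b: ⊤, c: ⊤, d: ⊤, e: ⊤, f: ⊤}
Applying B6's transfer function to that IN value gives OUT[B6] (row B6 above).

Answer: {a: ⊤, b: -2, c: ⊤, d: ⊤, e: ⊤, f: ⊤}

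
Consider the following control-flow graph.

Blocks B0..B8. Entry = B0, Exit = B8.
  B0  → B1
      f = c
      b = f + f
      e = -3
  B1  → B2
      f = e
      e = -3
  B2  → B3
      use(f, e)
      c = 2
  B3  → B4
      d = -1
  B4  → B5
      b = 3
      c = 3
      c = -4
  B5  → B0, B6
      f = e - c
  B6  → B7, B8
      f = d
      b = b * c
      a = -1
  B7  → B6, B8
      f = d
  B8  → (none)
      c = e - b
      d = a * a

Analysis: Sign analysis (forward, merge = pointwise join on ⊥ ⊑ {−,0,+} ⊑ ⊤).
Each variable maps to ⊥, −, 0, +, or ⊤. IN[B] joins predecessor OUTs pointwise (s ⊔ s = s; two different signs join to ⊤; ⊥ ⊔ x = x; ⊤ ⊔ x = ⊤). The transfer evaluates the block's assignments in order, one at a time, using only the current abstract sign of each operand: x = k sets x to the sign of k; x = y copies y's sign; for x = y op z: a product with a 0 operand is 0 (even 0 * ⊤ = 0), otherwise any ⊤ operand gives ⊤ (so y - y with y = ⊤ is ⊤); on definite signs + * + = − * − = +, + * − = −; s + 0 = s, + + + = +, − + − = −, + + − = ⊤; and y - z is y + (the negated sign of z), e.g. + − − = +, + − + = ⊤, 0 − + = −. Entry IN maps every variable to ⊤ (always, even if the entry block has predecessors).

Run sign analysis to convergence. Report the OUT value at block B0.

Fixpoint table:
  B0:   IN=(all ⊤)   OUT={e:-; rest ⊤}
  B1:   IN={e:-; rest ⊤}   OUT={e:-, f:-; rest ⊤}
  B2:   IN={e:-, f:-; rest ⊤}   OUT={c:+, e:-, f:-; rest ⊤}
  B3:   IN={c:+, e:-, f:-; rest ⊤}   OUT={c:+, d:-, e:-, f:-; rest ⊤}
  B4:   IN={c:+, d:-, e:-, f:-; rest ⊤}   OUT={b:+, c:-, d:-, e:-, f:-; rest ⊤}
  B5:   IN={b:+, c:-, d:-, e:-, f:-; rest ⊤}   OUT={b:+, c:-, d:-, e:-; rest ⊤}
  B6:   IN={c:-, d:-, e:-; rest ⊤}   OUT={a:-, c:-, d:-, e:-, f:-; rest ⊤}
  B7:   IN={a:-, c:-, d:-, e:-, f:-; rest ⊤}   OUT={a:-, c:-, d:-, e:-, f:-; rest ⊤}
  B8:   IN={a:-, c:-, d:-, e:-, f:-; rest ⊤}   OUT={a:-, d:+, e:-, f:-; rest ⊤}

Merge at B0 (entry node, so the boundary value (all ⊤) is joined with the incoming edge(s)): IN[B0] = (all ⊤) ⊔ OUT[B5] = {a: ⊤, b: ⊤, c: ⊤, d: ⊤, e: ⊤, f: ⊤}
Applying B0's transfer function to that IN value gives OUT[B0] (row B0 above).

Answer: {a: ⊤, b: ⊤, c: ⊤, d: ⊤, e: -, f: ⊤}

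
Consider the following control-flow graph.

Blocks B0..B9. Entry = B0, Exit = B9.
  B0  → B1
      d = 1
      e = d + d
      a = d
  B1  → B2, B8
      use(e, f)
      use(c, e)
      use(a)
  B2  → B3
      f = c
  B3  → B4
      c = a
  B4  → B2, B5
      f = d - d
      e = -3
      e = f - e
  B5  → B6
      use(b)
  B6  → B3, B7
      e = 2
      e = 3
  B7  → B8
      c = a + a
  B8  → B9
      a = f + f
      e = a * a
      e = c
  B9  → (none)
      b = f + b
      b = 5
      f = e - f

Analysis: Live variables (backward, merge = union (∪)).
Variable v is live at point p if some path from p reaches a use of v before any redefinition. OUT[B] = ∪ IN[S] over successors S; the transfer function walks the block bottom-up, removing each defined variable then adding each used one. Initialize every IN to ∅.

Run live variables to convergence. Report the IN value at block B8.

Fixpoint table:
  B0:   IN={b, c, f}   OUT={a, b, c, d, e, f}
  B1:   IN={a, b, c, d, e, f}   OUT={a, b, c, d, f}
  B2:   IN={a, b, c, d}   OUT={a, b, d}
  B3:   IN={a, b, d}   OUT={a, b, c, d}
  B4:   IN={a, b, c, d}   OUT={a, b, c, d, f}
  B5:   IN={a, b, d, f}   OUT={a, b, d, f}
  B6:   IN={a, b, d, f}   OUT={a, b, d, f}
  B7:   IN={a, b, f}   OUT={b, c, f}
  B8:   IN={b, c, f}   OUT={b, e, f}
  B9:   IN={b, e, f}   OUT={}

Merge at B8: OUT[B8] = IN[B9] = {b, e, f}
Applying B8's transfer function to that OUT value gives IN[B8] (row B8 above).

Answer: {b, c, f}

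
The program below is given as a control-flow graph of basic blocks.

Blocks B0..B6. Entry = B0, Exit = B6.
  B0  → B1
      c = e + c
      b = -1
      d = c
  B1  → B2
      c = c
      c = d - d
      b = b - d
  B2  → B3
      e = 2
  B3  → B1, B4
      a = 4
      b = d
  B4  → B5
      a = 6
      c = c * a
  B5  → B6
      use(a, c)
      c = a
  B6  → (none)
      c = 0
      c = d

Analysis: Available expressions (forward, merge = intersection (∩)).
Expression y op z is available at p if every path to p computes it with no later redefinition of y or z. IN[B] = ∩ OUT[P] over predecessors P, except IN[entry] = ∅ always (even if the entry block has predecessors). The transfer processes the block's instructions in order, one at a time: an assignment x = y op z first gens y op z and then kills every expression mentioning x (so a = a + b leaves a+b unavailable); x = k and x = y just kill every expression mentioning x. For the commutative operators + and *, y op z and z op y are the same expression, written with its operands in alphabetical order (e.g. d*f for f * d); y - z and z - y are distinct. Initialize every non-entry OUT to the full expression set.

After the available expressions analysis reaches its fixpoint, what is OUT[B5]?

Answer: {d-d}

Working:
Converged values:
  B0:   IN={}   OUT={}
  B1:   IN={}   OUT={d-d}
  B2:   IN={d-d}   OUT={d-d}
  B3:   IN={d-d}   OUT={d-d}
  B4:   IN={d-d}   OUT={d-d}
  B5:   IN={d-d}   OUT={d-d}
  B6:   IN={d-d}   OUT={d-d}

Merge at B5: IN[B5] = OUT[B4] = {d-d}
Applying B5's transfer function to that IN value gives OUT[B5] (row B5 above).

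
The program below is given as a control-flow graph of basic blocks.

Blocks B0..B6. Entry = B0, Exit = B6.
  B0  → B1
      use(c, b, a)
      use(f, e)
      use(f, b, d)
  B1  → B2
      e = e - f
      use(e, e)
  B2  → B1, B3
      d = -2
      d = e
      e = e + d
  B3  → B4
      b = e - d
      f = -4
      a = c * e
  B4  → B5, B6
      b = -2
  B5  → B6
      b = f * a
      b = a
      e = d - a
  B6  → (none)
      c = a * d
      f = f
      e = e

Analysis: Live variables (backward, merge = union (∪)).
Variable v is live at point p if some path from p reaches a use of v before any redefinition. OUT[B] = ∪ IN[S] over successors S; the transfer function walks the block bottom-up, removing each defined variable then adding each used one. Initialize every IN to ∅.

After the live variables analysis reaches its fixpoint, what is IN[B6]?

Fixpoint table:
  B0:   IN={a, b, c, d, e, f}   OUT={c, e, f}
  B1:   IN={c, e, f}   OUT={c, e, f}
  B2:   IN={c, e, f}   OUT={c, d, e, f}
  B3:   IN={c, d, e}   OUT={a, d, e, f}
  B4:   IN={a, d, e, f}   OUT={a, d, e, f}
  B5:   IN={a, d, f}   OUT={a, d, e, f}
  B6:   IN={a, d, e, f}   OUT={}

B6 is the boundary node: OUT[B6] = {}
Applying B6's transfer function to that OUT value gives IN[B6] (row B6 above).

Answer: {a, d, e, f}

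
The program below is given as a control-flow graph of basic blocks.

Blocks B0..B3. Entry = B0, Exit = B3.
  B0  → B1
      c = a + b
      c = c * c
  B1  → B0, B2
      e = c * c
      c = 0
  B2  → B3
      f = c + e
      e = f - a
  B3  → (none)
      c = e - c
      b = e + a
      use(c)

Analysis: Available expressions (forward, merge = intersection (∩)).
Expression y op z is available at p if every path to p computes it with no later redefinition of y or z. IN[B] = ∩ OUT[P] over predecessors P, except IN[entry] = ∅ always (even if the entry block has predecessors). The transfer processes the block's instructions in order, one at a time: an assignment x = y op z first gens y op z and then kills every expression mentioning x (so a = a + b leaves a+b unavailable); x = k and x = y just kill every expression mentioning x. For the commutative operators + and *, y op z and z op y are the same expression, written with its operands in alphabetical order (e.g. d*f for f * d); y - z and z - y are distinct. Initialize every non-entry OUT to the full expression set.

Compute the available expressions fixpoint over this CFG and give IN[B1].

Answer: {a+b}

Trace:
Per-block solution:
  B0:  IN={}  OUT={a+b}
  B1:  IN={a+b}  OUT={a+b}
  B2:  IN={a+b}  OUT={a+b, f-a}
  B3:  IN={a+b, f-a}  OUT={a+e, f-a}

Merge at B1: IN[B1] = OUT[B0] = {a+b}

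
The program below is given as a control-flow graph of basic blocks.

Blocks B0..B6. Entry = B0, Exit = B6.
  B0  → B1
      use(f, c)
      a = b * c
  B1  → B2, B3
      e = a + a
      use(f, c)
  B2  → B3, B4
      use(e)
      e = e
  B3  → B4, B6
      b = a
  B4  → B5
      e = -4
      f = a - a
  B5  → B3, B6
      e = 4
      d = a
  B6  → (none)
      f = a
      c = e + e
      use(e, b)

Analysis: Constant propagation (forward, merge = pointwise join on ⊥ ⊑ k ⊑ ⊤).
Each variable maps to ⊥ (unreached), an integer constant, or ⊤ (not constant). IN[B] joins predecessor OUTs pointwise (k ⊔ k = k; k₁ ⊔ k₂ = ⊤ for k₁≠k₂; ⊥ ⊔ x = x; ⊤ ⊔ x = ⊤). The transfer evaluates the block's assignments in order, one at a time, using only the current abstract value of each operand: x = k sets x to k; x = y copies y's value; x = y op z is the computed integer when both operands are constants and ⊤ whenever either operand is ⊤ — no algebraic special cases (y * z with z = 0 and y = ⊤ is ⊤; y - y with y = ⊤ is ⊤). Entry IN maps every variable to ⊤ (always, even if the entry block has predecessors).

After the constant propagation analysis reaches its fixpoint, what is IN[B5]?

Per-block solution:
  B0:   IN=(all ⊤)   OUT=(all ⊤)
  B1:   IN=(all ⊤)   OUT=(all ⊤)
  B2:   IN=(all ⊤)   OUT=(all ⊤)
  B3:   IN=(all ⊤)   OUT=(all ⊤)
  B4:   IN=(all ⊤)   OUT={e:-4; rest ⊤}
  B5:   IN={e:-4; rest ⊤}   OUT={e:4; rest ⊤}
  B6:   IN=(all ⊤)   OUT=(all ⊤)

Merge at B5: IN[B5] = OUT[B4] = {a: ⊤, b: ⊤, c: ⊤, d: ⊤, e: -4, f: ⊤}

Answer: {a: ⊤, b: ⊤, c: ⊤, d: ⊤, e: -4, f: ⊤}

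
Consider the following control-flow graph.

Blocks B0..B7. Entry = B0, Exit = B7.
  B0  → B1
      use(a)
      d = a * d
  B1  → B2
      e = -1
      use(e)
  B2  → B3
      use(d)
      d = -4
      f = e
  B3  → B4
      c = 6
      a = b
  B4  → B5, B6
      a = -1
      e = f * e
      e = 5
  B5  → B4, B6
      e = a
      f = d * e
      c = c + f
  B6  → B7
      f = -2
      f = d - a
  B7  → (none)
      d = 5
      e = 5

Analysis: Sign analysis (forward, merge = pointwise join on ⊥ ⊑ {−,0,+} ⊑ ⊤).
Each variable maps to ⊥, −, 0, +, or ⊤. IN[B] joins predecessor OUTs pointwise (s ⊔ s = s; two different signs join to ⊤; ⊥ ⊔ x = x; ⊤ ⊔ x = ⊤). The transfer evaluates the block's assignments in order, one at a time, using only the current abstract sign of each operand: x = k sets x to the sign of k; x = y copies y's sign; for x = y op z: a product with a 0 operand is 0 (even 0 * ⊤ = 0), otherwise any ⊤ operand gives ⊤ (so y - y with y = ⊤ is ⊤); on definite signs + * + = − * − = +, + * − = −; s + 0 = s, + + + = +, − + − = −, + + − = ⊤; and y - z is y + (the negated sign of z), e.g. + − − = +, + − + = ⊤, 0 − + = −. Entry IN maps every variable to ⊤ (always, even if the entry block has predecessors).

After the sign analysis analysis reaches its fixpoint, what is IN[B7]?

Per-block solution:
  B0:   IN=(all ⊤)   OUT=(all ⊤)
  B1:   IN=(all ⊤)   OUT={e:-; rest ⊤}
  B2:   IN={e:-; rest ⊤}   OUT={d:-, e:-, f:-; rest ⊤}
  B3:   IN={d:-, e:-, f:-; rest ⊤}   OUT={c:+, d:-, e:-, f:-; rest ⊤}
  B4:   IN={c:+, d:-, e:-; rest ⊤}   OUT={a:-, c:+, d:-, e:+; rest ⊤}
  B5:   IN={a:-, c:+, d:-, e:+; rest ⊤}   OUT={a:-, c:+, d:-, e:-, f:+; rest ⊤}
  B6:   IN={a:-, c:+, d:-; rest ⊤}   OUT={a:-, c:+, d:-; rest ⊤}
  B7:   IN={a:-, c:+, d:-; rest ⊤}   OUT={a:-, c:+, d:+, e:+; rest ⊤}

Merge at B7: IN[B7] = OUT[B6] = {a: -, b: ⊤, c: +, d: -, e: ⊤, f: ⊤}

Answer: {a: -, b: ⊤, c: +, d: -, e: ⊤, f: ⊤}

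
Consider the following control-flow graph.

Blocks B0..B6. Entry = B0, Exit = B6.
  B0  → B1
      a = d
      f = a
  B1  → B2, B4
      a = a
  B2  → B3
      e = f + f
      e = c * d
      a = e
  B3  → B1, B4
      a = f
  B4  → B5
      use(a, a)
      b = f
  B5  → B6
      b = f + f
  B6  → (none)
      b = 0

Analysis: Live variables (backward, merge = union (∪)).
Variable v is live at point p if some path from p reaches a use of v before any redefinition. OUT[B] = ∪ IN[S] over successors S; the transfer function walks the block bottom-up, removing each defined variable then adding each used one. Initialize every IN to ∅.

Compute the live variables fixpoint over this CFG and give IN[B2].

Answer: {c, d, f}

Trace:
Per-block solution:
  B0: | IN={c, d} | OUT={a, c, d, f}
  B1: | IN={a, c, d, f} | OUT={a, c, d, f}
  B2: | IN={c, d, f} | OUT={c, d, f}
  B3: | IN={c, d, f} | OUT={a, c, d, f}
  B4: | IN={a, f} | OUT={f}
  B5: | IN={f} | OUT={}
  B6: | IN={} | OUT={}

Merge at B2: OUT[B2] = IN[B3] = {c, d, f}
Applying B2's transfer function to that OUT value gives IN[B2] (row B2 above).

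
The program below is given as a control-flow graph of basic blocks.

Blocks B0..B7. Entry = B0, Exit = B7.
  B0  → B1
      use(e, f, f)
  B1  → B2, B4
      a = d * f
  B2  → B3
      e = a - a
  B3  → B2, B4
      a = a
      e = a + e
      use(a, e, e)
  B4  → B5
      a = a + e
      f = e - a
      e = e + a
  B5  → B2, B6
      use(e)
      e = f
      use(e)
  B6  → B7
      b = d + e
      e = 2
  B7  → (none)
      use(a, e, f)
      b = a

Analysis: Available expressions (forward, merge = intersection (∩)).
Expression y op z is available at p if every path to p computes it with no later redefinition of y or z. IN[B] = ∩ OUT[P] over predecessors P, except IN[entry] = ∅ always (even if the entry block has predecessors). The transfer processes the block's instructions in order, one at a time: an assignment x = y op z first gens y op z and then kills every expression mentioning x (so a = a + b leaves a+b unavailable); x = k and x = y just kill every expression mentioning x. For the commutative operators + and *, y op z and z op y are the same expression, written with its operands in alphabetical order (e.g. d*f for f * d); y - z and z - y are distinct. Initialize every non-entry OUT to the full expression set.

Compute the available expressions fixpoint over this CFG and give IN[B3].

Answer: {a-a}

Working:
Converged values:
  B0:  IN={}  OUT={}
  B1:  IN={}  OUT={d*f}
  B2:  IN={}  OUT={a-a}
  B3:  IN={a-a}  OUT={}
  B4:  IN={}  OUT={}
  B5:  IN={}  OUT={}
  B6:  IN={}  OUT={}
  B7:  IN={}  OUT={}

Merge at B3: IN[B3] = OUT[B2] = {a-a}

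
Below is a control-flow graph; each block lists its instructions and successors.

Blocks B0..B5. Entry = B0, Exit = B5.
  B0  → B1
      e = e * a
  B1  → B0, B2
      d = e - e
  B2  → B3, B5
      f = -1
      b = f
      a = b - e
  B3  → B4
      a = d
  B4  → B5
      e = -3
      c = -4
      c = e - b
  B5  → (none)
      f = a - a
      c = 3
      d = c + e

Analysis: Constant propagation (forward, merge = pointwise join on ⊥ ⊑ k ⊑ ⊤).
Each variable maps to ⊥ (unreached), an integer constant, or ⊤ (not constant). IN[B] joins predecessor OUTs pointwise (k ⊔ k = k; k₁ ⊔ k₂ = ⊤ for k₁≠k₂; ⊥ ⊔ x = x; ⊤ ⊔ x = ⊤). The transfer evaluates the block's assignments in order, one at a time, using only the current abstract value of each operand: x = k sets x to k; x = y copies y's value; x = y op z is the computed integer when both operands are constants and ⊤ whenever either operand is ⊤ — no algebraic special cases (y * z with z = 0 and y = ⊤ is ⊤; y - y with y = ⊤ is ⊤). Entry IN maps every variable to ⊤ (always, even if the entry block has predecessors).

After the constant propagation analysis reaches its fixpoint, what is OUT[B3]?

Answer: {a: ⊤, b: -1, c: ⊤, d: ⊤, e: ⊤, f: -1}

Trace:
Converged values:
  B0:   IN=(all ⊤)   OUT=(all ⊤)
  B1:   IN=(all ⊤)   OUT=(all ⊤)
  B2:   IN=(all ⊤)   OUT={b:-1, f:-1; rest ⊤}
  B3:   IN={b:-1, f:-1; rest ⊤}   OUT={b:-1, f:-1; rest ⊤}
  B4:   IN={b:-1, f:-1; rest ⊤}   OUT={b:-1, c:-2, e:-3, f:-1; rest ⊤}
  B5:   IN={b:-1, f:-1; rest ⊤}   OUT={b:-1, c:3; rest ⊤}

Merge at B3: IN[B3] = OUT[B2] = {a: ⊤, b: -1, c: ⊤, d: ⊤, e: ⊤, f: -1}
Applying B3's transfer function to that IN value gives OUT[B3] (row B3 above).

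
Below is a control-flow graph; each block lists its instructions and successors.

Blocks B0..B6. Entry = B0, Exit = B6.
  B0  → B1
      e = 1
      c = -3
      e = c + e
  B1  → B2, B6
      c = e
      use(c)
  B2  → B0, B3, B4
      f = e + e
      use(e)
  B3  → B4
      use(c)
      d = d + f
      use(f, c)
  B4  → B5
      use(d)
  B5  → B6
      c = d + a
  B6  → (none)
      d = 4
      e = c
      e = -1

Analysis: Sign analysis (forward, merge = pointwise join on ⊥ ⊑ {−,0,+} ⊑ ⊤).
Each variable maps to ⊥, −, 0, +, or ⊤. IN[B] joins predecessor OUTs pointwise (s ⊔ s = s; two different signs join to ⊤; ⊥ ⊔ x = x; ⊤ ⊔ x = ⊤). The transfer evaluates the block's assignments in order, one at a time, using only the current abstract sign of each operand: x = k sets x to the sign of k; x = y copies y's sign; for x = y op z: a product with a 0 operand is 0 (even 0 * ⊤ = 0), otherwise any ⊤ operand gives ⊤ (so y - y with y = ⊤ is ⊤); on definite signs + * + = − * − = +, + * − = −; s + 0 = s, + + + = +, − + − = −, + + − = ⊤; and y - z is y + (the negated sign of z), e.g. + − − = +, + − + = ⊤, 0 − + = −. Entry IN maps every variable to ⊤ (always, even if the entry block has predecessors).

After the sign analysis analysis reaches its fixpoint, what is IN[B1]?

Answer: {a: ⊤, b: ⊤, c: -, d: ⊤, e: ⊤, f: ⊤}

Derivation:
Fixpoint table:
  B0:  IN=(all ⊤)  OUT={c:-; rest ⊤}
  B1:  IN={c:-; rest ⊤}  OUT=(all ⊤)
  B2:  IN=(all ⊤)  OUT=(all ⊤)
  B3:  IN=(all ⊤)  OUT=(all ⊤)
  B4:  IN=(all ⊤)  OUT=(all ⊤)
  B5:  IN=(all ⊤)  OUT=(all ⊤)
  B6:  IN=(all ⊤)  OUT={d:+, e:-; rest ⊤}

Merge at B1: IN[B1] = OUT[B0] = {a: ⊤, b: ⊤, c: -, d: ⊤, e: ⊤, f: ⊤}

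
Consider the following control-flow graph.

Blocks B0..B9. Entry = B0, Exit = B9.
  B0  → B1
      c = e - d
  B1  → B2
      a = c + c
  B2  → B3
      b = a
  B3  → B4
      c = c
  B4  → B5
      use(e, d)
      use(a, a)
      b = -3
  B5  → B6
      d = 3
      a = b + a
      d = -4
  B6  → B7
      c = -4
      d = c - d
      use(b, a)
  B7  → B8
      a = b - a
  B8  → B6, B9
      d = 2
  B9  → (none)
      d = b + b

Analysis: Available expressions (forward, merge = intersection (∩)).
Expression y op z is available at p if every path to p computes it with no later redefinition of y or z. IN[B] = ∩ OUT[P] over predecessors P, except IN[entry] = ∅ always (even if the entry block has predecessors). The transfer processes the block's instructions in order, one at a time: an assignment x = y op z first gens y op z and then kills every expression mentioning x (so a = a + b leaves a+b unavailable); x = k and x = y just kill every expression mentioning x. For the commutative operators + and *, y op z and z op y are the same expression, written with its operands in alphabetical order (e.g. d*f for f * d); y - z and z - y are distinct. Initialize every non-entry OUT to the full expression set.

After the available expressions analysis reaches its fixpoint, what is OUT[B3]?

Fixpoint table:
  B0:   IN={}   OUT={e-d}
  B1:   IN={e-d}   OUT={c+c, e-d}
  B2:   IN={c+c, e-d}   OUT={c+c, e-d}
  B3:   IN={c+c, e-d}   OUT={e-d}
  B4:   IN={e-d}   OUT={e-d}
  B5:   IN={e-d}   OUT={}
  B6:   IN={}   OUT={}
  B7:   IN={}   OUT={}
  B8:   IN={}   OUT={}
  B9:   IN={}   OUT={b+b}

Merge at B3: IN[B3] = OUT[B2] = {c+c, e-d}
Applying B3's transfer function to that IN value gives OUT[B3] (row B3 above).

Answer: {e-d}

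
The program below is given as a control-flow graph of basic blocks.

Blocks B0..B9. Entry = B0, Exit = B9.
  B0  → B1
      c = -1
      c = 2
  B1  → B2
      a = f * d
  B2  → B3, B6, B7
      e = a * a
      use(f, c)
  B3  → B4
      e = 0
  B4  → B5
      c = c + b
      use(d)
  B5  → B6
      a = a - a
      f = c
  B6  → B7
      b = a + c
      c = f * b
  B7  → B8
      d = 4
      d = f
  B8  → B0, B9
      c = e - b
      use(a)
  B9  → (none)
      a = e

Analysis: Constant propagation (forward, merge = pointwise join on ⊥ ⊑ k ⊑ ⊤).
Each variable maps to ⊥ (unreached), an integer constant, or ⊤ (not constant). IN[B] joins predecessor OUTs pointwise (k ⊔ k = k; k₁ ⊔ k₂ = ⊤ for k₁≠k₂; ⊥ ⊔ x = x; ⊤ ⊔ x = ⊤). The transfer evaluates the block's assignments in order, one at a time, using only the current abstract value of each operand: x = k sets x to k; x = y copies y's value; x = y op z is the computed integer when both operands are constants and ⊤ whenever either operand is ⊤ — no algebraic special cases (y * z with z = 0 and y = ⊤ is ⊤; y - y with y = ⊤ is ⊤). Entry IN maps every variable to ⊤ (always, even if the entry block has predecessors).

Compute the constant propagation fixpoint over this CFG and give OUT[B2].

Per-block solution:
  B0:  IN=(all ⊤)  OUT={c:2; rest ⊤}
  B1:  IN={c:2; rest ⊤}  OUT={c:2; rest ⊤}
  B2:  IN={c:2; rest ⊤}  OUT={c:2; rest ⊤}
  B3:  IN={c:2; rest ⊤}  OUT={c:2, e:0; rest ⊤}
  B4:  IN={c:2, e:0; rest ⊤}  OUT={e:0; rest ⊤}
  B5:  IN={e:0; rest ⊤}  OUT={e:0; rest ⊤}
  B6:  IN=(all ⊤)  OUT=(all ⊤)
  B7:  IN=(all ⊤)  OUT=(all ⊤)
  B8:  IN=(all ⊤)  OUT=(all ⊤)
  B9:  IN=(all ⊤)  OUT=(all ⊤)

Merge at B2: IN[B2] = OUT[B1] = {a: ⊤, b: ⊤, c: 2, d: ⊤, e: ⊤, f: ⊤}
Applying B2's transfer function to that IN value gives OUT[B2] (row B2 above).

Answer: {a: ⊤, b: ⊤, c: 2, d: ⊤, e: ⊤, f: ⊤}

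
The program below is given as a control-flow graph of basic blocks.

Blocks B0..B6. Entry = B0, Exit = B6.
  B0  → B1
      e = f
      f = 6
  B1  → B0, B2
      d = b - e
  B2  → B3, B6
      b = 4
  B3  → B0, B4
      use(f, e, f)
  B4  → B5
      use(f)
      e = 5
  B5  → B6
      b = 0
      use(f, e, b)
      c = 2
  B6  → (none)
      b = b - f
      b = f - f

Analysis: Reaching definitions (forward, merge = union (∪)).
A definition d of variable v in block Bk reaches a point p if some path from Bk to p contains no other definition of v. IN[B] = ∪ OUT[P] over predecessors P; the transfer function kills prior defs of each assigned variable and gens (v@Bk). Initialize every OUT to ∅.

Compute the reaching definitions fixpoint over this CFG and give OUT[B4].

Answer: {b@B2, d@B1, e@B4, f@B0}

Trace:
Fixpoint table:
  B0:   IN={b@B2, d@B1, e@B0, f@B0}   OUT={b@B2, d@B1, e@B0, f@B0}
  B1:   IN={b@B2, d@B1, e@B0, f@B0}   OUT={b@B2, d@B1, e@B0, f@B0}
  B2:   IN={b@B2, d@B1, e@B0, f@B0}   OUT={b@B2, d@B1, e@B0, f@B0}
  B3:   IN={b@B2, d@B1, e@B0, f@B0}   OUT={b@B2, d@B1, e@B0, f@B0}
  B4:   IN={b@B2, d@B1, e@B0, f@B0}   OUT={b@B2, d@B1, e@B4, f@B0}
  B5:   IN={b@B2, d@B1, e@B4, f@B0}   OUT={b@B5, c@B5, d@B1, e@B4, f@B0}
  B6:   IN={b@B2, b@B5, c@B5, d@B1, e@B0, e@B4, f@B0}   OUT={b@B6, c@B5, d@B1, e@B0, e@B4, f@B0}

Merge at B4: IN[B4] = OUT[B3] = {b@B2, d@B1, e@B0, f@B0}
Applying B4's transfer function to that IN value gives OUT[B4] (row B4 above).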